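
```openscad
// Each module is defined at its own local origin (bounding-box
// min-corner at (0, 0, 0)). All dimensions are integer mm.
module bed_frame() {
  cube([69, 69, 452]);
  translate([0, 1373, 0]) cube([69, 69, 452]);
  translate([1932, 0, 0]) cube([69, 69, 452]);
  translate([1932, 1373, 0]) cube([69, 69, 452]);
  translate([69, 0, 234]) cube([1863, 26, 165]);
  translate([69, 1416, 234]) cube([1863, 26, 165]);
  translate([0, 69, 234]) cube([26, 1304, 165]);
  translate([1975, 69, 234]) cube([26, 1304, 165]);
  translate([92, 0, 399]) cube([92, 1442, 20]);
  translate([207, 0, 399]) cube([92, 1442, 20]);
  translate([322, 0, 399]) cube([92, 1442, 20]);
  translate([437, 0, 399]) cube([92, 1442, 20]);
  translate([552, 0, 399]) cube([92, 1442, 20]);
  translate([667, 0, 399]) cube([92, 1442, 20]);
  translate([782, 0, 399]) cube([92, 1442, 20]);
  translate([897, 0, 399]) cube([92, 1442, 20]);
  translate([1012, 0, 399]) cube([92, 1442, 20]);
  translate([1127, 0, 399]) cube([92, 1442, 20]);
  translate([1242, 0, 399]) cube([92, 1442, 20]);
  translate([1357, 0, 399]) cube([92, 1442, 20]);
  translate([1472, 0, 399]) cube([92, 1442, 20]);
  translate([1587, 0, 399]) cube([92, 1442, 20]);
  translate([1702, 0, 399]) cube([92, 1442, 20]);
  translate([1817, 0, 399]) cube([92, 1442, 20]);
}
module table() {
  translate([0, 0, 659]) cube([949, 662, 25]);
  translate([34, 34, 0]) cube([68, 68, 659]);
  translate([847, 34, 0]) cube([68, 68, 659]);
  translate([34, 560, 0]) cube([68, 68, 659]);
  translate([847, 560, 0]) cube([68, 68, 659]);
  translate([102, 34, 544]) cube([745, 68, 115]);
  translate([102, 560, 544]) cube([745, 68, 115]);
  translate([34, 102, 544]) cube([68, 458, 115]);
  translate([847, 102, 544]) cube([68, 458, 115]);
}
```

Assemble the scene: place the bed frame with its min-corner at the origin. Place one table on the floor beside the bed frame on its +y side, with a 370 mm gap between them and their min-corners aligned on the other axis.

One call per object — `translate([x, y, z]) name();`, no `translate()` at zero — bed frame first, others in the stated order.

bed_frame();
translate([0, 1812, 0]) table();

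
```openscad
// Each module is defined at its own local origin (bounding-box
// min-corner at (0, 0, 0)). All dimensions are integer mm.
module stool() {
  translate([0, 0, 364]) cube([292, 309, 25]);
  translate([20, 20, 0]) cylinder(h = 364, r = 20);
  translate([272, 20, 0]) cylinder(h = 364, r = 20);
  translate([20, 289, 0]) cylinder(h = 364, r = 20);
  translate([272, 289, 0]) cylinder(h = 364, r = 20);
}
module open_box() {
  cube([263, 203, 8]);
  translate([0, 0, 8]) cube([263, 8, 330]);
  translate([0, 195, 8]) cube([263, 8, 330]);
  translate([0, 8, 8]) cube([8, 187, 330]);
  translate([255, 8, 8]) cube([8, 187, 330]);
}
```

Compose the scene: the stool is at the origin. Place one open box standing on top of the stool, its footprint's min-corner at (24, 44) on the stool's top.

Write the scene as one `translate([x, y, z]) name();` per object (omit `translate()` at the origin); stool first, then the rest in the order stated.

stool();
translate([24, 44, 389]) open_box();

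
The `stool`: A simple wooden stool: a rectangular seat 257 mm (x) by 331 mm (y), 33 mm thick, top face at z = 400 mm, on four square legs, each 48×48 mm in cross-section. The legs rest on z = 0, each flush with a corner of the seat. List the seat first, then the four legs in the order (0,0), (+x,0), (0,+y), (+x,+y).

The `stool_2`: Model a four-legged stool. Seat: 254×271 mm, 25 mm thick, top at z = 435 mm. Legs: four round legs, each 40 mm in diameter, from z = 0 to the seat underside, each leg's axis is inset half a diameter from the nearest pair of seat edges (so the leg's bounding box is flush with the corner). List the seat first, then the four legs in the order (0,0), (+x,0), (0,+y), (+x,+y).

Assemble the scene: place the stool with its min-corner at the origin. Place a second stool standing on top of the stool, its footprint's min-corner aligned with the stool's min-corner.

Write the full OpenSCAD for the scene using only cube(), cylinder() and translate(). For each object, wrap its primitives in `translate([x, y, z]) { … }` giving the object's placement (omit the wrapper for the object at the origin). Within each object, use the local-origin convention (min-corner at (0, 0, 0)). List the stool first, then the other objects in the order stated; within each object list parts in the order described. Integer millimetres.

translate([0, 0, 367]) cube([257, 331, 33]);
cube([48, 48, 367]);
translate([209, 0, 0]) cube([48, 48, 367]);
translate([0, 283, 0]) cube([48, 48, 367]);
translate([209, 283, 0]) cube([48, 48, 367]);
translate([0, 0, 400]) {
  translate([0, 0, 410]) cube([254, 271, 25]);
  translate([20, 20, 0]) cylinder(h = 410, r = 20);
  translate([234, 20, 0]) cylinder(h = 410, r = 20);
  translate([20, 251, 0]) cylinder(h = 410, r = 20);
  translate([234, 251, 0]) cylinder(h = 410, r = 20);
}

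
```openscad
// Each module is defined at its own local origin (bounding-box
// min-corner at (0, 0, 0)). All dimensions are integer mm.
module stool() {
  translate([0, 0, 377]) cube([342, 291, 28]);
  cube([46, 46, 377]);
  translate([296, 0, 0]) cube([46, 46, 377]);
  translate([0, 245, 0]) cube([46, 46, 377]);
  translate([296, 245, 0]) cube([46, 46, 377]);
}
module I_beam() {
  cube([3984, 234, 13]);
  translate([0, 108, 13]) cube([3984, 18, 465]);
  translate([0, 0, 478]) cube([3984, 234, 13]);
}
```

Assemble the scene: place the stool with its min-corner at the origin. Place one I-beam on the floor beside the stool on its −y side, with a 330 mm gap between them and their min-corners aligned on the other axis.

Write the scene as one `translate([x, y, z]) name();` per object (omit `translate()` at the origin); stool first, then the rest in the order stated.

stool();
translate([0, -564, 0]) I_beam();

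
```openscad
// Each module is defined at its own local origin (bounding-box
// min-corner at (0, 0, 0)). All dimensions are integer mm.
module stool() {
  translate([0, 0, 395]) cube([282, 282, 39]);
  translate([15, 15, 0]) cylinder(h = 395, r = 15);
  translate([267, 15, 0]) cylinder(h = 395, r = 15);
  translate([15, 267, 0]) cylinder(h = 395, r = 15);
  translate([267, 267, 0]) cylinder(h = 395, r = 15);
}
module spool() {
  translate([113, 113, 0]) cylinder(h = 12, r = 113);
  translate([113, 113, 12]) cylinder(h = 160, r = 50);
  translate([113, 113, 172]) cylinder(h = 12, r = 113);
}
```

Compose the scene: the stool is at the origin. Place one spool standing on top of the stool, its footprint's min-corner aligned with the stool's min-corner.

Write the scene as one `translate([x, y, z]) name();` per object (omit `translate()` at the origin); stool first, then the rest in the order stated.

stool();
translate([0, 0, 434]) spool();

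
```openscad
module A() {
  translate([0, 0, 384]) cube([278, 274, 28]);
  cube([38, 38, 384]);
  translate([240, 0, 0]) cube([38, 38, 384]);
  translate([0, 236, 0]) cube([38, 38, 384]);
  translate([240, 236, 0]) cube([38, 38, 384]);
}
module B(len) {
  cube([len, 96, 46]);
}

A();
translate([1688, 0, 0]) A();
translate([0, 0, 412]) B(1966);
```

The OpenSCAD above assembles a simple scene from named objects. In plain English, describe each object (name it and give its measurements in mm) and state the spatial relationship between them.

A is a four-legged stool. The seat is 278×274 mm, 28 mm thick, top at z = 412 mm. It stands on four square legs, each 38×38 mm in cross-section, from z = 0 to the seat underside, each flush with a corner of the seat.

B is a rectangular beam 1966 mm long (x), 96 mm deep (y), 46 mm thick (z).

The beam spans the tops of two stools placed 1410 mm apart, resting at z = 412 mm.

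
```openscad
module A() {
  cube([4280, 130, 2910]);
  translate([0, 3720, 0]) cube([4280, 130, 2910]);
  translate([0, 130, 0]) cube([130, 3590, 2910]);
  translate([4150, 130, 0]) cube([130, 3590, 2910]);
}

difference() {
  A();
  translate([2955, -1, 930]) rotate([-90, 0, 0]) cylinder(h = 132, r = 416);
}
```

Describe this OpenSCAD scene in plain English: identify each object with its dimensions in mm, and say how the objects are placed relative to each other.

A is a box-shaped house frame (walls only): outside footprint 4280×3850 mm, wall height 2910 mm, wall thickness 130 mm. The two y-facing walls run the full x-width; the two x-facing walls fit between the inner faces of the y-facing walls.

The house frame has a circular hole of radius 416 mm through its front wall, centred at (x = 2955, z = 930).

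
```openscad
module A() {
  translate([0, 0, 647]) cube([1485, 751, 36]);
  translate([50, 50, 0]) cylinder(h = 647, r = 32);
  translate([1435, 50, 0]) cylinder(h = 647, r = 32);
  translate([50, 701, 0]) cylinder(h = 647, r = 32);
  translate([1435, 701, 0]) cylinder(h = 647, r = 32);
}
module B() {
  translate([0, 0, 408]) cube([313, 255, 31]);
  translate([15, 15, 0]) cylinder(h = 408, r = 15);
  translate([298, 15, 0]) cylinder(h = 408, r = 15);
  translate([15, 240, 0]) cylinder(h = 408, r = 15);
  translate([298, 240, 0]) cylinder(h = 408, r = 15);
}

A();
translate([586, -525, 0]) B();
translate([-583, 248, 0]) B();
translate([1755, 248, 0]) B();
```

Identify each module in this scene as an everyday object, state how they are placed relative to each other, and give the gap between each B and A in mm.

A is a table. B is a stool. Three stools sit around the table at the −y, −x, +x sides. The gap between each stool and the table is 270 mm.

Each stool's nearest face is 270 mm from the table's bounding box.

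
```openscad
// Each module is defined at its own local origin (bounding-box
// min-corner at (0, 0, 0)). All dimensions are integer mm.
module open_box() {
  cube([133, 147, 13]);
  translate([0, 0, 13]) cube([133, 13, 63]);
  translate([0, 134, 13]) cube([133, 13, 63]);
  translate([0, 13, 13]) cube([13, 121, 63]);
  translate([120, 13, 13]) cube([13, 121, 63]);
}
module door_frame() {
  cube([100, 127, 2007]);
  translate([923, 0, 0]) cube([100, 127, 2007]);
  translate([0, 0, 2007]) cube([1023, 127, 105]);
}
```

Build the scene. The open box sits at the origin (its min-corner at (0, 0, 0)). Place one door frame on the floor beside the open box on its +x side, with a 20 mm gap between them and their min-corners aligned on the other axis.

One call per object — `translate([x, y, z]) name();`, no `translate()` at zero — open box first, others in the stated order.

open_box();
translate([153, 0, 0]) door_frame();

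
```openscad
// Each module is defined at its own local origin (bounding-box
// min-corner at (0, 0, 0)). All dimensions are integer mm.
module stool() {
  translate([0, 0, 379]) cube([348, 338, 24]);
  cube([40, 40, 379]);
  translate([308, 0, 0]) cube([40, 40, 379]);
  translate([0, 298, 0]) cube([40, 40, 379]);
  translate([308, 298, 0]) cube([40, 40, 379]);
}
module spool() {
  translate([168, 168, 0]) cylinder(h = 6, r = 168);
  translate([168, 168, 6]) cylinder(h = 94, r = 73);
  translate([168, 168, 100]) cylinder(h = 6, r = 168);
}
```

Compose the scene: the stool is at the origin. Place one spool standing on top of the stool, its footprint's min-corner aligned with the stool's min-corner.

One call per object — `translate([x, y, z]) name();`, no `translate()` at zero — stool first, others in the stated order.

stool();
translate([0, 0, 403]) spool();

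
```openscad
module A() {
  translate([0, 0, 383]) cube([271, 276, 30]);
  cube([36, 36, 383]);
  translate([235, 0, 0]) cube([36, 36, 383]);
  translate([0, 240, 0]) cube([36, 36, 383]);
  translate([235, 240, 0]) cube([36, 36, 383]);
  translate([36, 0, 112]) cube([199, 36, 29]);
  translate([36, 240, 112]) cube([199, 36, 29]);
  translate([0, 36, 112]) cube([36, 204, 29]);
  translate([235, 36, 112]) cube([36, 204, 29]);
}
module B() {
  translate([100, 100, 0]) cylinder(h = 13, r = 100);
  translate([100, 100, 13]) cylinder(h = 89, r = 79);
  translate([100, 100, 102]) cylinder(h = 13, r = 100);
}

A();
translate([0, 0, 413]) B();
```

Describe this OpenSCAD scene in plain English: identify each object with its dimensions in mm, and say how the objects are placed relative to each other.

A is a simple wooden stool: a rectangular seat 271 mm (x) by 276 mm (y), 30 mm thick, top face at z = 413 mm, on four square legs, each 36×36 mm in cross-section. The legs rest on z = 0, each flush with a corner of the seat. Four stretchers, 36 mm wide and 29 mm tall, connect adjacent legs with their undersides at z = 112 mm, each running between the inner faces of the legs it joins and aligned with the legs' outer faces on the other axis.

B is a spool: two coaxial disc flanges of radius 100 mm and thickness 13 mm, joined by a core cylinder of radius 79 mm and height 89 mm. The lower flange rests on z = 0 and the three cylinders share a vertical axis.

The spool is on top of the stool.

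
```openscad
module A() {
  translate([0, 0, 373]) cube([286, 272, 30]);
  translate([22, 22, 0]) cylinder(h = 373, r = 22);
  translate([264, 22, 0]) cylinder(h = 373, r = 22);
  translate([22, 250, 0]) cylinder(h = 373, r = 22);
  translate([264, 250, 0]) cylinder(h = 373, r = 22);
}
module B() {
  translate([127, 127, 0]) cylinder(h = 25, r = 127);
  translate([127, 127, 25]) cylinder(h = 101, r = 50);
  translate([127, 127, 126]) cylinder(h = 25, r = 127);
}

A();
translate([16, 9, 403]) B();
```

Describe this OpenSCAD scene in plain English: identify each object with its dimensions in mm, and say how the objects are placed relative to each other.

A is a four-legged stool. The seat is a 286×272×30 mm slab whose top surface is at z = 403 mm; four round legs, each 44 mm in diameter, run from the floor (z = 0) to the underside of the seat, each leg's axis is inset half a diameter from the nearest pair of seat edges (so the leg's bounding box is flush with the corner).

B is a spool: two coaxial disc flanges of radius 127 mm and thickness 25 mm, joined by a core cylinder of radius 50 mm and height 101 mm. The lower flange rests on z = 0 and the three cylinders share a vertical axis.

The spool is on top of the stool, centred.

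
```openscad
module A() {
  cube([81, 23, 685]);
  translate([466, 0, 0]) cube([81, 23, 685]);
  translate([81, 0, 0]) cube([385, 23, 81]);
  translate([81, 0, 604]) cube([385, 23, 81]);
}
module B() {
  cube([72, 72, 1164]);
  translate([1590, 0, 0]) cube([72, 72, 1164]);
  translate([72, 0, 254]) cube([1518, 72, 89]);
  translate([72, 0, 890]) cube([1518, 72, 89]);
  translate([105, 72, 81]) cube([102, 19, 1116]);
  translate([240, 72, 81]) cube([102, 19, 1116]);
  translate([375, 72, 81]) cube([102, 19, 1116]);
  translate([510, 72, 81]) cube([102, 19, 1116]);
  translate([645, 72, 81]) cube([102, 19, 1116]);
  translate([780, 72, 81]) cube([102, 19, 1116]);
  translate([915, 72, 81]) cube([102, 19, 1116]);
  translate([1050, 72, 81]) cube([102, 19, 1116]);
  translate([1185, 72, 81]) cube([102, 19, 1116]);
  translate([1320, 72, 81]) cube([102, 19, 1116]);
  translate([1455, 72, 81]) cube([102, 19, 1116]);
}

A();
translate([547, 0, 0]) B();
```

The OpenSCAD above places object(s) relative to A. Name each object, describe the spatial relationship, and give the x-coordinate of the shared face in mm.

The picture frame's +x face and the fence section's −x face are both at x = 547 mm.

A is a picture frame. B is a fence section. The fence section is against the picture frame's +x side, with their −y faces flush. The x-coordinate of the shared face is 547 mm.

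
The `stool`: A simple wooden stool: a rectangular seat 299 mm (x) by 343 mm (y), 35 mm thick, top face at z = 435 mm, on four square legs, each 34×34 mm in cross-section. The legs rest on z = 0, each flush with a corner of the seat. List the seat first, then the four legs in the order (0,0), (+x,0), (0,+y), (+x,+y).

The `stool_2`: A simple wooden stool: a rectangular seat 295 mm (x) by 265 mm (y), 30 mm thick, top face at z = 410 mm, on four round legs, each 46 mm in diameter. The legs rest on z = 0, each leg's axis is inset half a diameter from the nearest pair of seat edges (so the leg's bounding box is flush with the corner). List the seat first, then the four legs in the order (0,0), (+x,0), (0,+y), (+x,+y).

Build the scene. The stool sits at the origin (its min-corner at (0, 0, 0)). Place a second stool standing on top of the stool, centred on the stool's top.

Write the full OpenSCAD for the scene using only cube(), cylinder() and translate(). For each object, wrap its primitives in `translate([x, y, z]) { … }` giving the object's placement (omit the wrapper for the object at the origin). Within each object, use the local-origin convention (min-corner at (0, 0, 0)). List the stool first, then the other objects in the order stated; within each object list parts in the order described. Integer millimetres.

translate([0, 0, 400]) cube([299, 343, 35]);
cube([34, 34, 400]);
translate([265, 0, 0]) cube([34, 34, 400]);
translate([0, 309, 0]) cube([34, 34, 400]);
translate([265, 309, 0]) cube([34, 34, 400]);
translate([2, 39, 435]) {
  translate([0, 0, 380]) cube([295, 265, 30]);
  translate([23, 23, 0]) cylinder(h = 380, r = 23);
  translate([272, 23, 0]) cylinder(h = 380, r = 23);
  translate([23, 242, 0]) cylinder(h = 380, r = 23);
  translate([272, 242, 0]) cylinder(h = 380, r = 23);
}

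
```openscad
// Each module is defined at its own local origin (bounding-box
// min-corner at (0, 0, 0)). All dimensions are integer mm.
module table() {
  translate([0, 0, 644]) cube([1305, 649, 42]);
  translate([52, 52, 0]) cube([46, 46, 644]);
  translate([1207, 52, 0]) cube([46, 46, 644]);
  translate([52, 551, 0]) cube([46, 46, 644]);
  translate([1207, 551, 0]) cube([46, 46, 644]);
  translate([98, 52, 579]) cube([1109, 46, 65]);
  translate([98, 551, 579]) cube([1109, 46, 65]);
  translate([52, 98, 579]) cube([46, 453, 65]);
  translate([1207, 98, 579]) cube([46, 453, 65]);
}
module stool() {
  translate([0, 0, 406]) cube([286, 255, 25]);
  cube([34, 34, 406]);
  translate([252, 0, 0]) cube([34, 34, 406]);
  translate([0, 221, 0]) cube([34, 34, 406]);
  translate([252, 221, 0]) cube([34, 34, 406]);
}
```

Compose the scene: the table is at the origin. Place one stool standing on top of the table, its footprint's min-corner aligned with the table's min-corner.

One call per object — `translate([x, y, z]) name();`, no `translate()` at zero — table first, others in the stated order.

table();
translate([0, 0, 686]) stool();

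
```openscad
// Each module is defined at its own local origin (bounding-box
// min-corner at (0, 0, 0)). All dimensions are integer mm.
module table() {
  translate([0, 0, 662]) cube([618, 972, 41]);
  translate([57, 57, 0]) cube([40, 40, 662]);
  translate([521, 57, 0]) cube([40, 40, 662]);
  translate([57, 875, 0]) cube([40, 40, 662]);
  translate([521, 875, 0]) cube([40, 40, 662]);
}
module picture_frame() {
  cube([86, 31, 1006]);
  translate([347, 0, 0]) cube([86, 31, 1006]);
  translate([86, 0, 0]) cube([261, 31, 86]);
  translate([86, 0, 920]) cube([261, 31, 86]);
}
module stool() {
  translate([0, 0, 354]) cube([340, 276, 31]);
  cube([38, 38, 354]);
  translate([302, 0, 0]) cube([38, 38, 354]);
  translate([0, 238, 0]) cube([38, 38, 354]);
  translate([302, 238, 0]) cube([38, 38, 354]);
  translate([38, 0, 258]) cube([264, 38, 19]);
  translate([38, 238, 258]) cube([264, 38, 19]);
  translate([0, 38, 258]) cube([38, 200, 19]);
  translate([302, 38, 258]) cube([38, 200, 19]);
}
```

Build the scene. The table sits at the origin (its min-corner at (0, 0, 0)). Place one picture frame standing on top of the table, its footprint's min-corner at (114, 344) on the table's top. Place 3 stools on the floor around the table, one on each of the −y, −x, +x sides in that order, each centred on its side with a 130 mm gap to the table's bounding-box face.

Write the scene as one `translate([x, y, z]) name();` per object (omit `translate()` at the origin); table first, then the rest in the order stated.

table();
translate([114, 344, 703]) picture_frame();
translate([139, -406, 0]) stool();
translate([-470, 348, 0]) stool();
translate([748, 348, 0]) stool();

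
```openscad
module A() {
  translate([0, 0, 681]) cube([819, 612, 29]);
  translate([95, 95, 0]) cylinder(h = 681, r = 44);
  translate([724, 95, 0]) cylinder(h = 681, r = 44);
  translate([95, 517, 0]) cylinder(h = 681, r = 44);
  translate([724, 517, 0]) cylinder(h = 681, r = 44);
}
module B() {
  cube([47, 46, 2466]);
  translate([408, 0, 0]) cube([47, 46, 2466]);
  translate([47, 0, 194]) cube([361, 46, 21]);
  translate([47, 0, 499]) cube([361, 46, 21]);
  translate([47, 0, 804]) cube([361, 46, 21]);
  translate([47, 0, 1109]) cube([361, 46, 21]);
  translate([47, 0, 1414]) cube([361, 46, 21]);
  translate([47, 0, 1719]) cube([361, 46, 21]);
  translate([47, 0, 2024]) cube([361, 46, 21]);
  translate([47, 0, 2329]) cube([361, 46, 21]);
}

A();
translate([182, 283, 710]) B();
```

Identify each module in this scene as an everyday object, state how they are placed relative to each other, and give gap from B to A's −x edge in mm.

The ladder's min-x is at 182; the table's min-x is 0; gap = 182 mm.

A is a table. B is a ladder. The ladder is on top of the table, centred. The gap from the ladder to the table's −x edge is 182 mm.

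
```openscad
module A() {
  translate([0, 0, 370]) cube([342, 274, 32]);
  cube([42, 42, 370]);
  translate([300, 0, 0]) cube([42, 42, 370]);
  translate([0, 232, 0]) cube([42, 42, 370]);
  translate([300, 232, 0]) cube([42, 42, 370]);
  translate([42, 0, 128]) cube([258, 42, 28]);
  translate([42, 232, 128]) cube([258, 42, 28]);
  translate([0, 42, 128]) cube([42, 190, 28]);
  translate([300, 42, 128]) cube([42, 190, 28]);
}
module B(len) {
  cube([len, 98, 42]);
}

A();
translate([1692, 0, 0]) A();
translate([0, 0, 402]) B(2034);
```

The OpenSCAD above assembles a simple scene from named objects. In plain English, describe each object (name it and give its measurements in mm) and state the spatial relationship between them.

A is a four-legged stool. The seat is 342×274 mm, 32 mm thick, top at z = 402 mm. It stands on four square legs, each 42×42 mm in cross-section, from z = 0 to the seat underside, each flush with a corner of the seat. Four stretchers, 42 mm wide and 28 mm tall, connect adjacent legs with their undersides at z = 128 mm, each running between the inner faces of the legs it joins and aligned with the legs' outer faces on the other axis.

B is a rectangular beam 2034 mm long (x), 98 mm deep (y), 42 mm thick (z).

The beam spans the tops of two stools placed 1350 mm apart, resting at z = 402 mm.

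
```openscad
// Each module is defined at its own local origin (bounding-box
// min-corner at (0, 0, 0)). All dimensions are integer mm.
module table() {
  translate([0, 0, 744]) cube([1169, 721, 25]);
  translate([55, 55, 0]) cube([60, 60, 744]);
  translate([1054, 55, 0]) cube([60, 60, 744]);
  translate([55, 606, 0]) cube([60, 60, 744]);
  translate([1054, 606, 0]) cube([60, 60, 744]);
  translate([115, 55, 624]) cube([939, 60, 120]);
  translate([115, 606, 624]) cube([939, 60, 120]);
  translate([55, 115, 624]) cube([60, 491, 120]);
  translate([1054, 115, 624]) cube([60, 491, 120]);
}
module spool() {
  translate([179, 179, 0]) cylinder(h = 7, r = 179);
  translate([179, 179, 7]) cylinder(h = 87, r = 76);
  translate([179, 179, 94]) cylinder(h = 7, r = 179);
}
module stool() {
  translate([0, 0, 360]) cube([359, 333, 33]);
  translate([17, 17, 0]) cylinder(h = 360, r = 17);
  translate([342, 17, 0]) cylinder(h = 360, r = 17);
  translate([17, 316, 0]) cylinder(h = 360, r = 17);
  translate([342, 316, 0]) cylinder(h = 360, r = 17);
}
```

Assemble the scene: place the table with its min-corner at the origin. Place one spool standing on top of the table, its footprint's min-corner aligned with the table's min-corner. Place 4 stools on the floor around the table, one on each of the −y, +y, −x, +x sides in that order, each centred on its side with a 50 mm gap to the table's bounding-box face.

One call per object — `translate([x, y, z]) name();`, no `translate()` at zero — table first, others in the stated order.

table();
translate([0, 0, 769]) spool();
translate([405, -383, 0]) stool();
translate([405, 771, 0]) stool();
translate([-409, 194, 0]) stool();
translate([1219, 194, 0]) stool();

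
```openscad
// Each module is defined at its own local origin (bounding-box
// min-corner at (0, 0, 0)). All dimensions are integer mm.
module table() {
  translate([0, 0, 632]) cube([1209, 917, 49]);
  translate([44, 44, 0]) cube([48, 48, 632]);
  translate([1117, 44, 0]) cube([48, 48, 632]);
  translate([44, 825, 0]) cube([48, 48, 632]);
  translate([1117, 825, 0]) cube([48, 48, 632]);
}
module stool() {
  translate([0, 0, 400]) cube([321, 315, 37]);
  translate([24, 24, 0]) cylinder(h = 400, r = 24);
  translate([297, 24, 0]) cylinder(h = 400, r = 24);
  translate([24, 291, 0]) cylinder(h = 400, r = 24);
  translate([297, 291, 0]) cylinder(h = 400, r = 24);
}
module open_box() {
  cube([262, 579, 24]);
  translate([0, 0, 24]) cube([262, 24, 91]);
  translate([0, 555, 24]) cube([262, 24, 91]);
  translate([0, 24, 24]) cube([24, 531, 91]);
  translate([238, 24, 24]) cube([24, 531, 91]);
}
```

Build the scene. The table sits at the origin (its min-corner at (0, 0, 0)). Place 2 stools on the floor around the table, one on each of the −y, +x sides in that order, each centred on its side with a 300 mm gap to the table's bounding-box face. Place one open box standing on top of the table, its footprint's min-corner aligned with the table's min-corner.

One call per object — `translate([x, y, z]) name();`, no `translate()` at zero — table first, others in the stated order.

table();
translate([444, -615, 0]) stool();
translate([1509, 301, 0]) stool();
translate([0, 0, 681]) open_box();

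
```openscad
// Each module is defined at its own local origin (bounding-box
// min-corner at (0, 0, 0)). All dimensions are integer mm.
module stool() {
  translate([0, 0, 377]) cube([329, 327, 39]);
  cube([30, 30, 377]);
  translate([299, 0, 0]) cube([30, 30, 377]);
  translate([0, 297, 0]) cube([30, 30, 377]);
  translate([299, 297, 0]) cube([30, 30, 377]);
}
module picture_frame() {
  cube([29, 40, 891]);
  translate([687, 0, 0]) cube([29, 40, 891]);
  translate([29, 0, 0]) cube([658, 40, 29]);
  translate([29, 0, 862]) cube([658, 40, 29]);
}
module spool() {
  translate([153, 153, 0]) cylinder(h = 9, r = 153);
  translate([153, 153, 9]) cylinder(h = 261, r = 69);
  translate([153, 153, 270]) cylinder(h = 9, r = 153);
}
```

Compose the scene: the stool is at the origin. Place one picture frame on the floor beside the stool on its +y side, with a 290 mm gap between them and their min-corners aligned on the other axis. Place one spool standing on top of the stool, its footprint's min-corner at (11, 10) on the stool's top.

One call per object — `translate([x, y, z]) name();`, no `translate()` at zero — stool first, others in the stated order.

stool();
translate([0, 617, 0]) picture_frame();
translate([11, 10, 416]) spool();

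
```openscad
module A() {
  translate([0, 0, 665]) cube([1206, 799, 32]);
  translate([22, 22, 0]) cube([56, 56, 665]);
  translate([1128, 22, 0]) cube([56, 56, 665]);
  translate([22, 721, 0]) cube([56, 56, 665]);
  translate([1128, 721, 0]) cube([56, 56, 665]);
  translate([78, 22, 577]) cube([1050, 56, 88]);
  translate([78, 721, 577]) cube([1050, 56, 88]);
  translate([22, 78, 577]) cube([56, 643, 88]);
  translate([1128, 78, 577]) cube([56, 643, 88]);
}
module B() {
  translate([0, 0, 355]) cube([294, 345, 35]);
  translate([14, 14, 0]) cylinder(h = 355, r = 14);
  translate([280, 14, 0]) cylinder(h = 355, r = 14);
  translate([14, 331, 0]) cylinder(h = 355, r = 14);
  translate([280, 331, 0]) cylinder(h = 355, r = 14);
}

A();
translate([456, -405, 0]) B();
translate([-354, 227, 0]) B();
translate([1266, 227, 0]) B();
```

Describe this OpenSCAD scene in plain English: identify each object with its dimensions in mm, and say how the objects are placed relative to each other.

A is a table: top 1206 mm (x) × 799 mm (y), 32 mm thick, upper face at z = 697 mm, on four 56×56 mm square legs, each inset 22 mm from the nearest pair of top edges, running from z = 0 to the bottom of the top. Four apron rails, 56 mm thick and 88 mm tall, run between adjacent legs with their top edges flush with the underside of the top and their outer faces flush with the legs' outer faces.

B is a four-legged stool. The seat is a 294×345×35 mm slab whose top surface is at z = 390 mm; four round legs, each 28 mm in diameter, run from the floor (z = 0) to the underside of the seat, each leg's axis is inset half a diameter from the nearest pair of seat edges (so the leg's bounding box is flush with the corner).

Three stools sit around the table at the −y, −x, +x sides.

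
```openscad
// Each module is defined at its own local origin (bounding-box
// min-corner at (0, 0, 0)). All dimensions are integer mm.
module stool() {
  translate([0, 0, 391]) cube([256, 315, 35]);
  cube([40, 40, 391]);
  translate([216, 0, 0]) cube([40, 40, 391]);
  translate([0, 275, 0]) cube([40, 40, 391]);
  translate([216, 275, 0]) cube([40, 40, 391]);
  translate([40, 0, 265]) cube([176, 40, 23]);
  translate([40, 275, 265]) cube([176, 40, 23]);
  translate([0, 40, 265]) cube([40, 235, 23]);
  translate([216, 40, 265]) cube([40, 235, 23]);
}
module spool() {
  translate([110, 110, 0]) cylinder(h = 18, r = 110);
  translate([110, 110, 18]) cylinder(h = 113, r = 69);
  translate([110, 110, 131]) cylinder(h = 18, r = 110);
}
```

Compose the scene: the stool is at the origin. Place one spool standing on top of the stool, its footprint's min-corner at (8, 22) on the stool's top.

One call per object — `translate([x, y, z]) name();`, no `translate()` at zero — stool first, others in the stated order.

stool();
translate([8, 22, 426]) spool();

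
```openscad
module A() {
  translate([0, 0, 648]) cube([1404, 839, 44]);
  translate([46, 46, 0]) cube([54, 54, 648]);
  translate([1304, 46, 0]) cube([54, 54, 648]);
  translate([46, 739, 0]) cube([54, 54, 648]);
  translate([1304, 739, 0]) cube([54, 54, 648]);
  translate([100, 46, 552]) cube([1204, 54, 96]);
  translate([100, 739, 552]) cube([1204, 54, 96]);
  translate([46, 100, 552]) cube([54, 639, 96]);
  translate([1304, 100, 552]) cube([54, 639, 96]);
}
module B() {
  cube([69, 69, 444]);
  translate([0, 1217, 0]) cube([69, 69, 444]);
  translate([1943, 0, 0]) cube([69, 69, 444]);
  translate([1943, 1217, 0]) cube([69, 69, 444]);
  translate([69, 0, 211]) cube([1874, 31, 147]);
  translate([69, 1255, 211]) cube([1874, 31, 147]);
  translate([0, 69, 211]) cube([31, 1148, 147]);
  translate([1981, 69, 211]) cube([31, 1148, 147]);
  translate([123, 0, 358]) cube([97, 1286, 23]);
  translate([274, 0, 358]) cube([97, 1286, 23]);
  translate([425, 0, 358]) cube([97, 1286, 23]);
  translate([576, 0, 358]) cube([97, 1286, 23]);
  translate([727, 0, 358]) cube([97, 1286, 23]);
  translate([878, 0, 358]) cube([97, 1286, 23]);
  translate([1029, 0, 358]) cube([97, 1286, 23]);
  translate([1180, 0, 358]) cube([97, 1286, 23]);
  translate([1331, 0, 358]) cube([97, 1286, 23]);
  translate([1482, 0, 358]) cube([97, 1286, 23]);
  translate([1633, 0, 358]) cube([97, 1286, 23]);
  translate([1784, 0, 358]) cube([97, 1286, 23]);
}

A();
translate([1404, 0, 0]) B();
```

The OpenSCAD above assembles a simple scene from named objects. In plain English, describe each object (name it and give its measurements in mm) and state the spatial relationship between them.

A is a rectangular dining table. The top is 1404×839×44 mm with its upper surface at z = 692 mm. It stands on four 54×54 mm square legs, each inset 46 mm from the nearest pair of top edges, running from the floor to the underside of the top. Four apron rails, 54 mm thick and 96 mm tall, run between adjacent legs with their top edges flush with the underside of the top and their outer faces flush with the legs' outer faces.

B is a bed frame 2012 mm long (x) by 1286 mm wide (y). Four 69×69 mm corner posts, 444 mm tall, at the corners of the footprint. Four rails of 31 mm thickness and 147 mm height run between adjacent posts with their undersides at z = 211 mm, their outer faces flush with the outside of the frame (the two x-running rails run between the posts' inner faces; the two y-running rails run between the posts' inner faces). 12 slats, each 97 mm wide (x) and 23 mm thick, lie across the top of the two x-running rails, running the full 1286 mm width of the frame in y; the slats are evenly spaced along x between the inner faces of the end posts with equal gaps (rounded down to the nearest mm) at the −x end and between each pair — any rounding remainder accumulates at the +x end.

The bed frame is against the table's +x side, with their −y faces flush.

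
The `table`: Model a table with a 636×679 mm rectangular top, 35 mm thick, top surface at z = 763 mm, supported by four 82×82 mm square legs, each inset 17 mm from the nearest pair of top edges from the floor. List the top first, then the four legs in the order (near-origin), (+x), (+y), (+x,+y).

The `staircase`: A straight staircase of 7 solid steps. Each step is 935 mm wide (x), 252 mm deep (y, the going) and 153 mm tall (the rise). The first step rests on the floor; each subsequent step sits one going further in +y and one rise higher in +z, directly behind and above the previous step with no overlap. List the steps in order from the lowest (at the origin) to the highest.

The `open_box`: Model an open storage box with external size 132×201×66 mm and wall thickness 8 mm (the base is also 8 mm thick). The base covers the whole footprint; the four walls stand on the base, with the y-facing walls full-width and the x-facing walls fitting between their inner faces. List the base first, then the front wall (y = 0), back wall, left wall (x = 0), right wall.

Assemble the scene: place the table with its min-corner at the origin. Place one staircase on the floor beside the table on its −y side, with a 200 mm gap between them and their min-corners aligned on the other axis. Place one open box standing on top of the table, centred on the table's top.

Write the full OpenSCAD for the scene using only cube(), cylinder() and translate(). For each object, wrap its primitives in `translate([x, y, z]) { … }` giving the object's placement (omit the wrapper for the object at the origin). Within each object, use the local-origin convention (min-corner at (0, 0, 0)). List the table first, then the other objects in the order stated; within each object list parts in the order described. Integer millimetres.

translate([0, 0, 728]) cube([636, 679, 35]);
translate([17, 17, 0]) cube([82, 82, 728]);
translate([537, 17, 0]) cube([82, 82, 728]);
translate([17, 580, 0]) cube([82, 82, 728]);
translate([537, 580, 0]) cube([82, 82, 728]);
translate([0, -1964, 0]) {
  cube([935, 252, 153]);
  translate([0, 252, 153]) cube([935, 252, 153]);
  translate([0, 504, 306]) cube([935, 252, 153]);
  translate([0, 756, 459]) cube([935, 252, 153]);
  translate([0, 1008, 612]) cube([935, 252, 153]);
  translate([0, 1260, 765]) cube([935, 252, 153]);
  translate([0, 1512, 918]) cube([935, 252, 153]);
}
translate([252, 239, 763]) {
  cube([132, 201, 8]);
  translate([0, 0, 8]) cube([132, 8, 58]);
  translate([0, 193, 8]) cube([132, 8, 58]);
  translate([0, 8, 8]) cube([8, 185, 58]);
  translate([124, 8, 8]) cube([8, 185, 58]);
}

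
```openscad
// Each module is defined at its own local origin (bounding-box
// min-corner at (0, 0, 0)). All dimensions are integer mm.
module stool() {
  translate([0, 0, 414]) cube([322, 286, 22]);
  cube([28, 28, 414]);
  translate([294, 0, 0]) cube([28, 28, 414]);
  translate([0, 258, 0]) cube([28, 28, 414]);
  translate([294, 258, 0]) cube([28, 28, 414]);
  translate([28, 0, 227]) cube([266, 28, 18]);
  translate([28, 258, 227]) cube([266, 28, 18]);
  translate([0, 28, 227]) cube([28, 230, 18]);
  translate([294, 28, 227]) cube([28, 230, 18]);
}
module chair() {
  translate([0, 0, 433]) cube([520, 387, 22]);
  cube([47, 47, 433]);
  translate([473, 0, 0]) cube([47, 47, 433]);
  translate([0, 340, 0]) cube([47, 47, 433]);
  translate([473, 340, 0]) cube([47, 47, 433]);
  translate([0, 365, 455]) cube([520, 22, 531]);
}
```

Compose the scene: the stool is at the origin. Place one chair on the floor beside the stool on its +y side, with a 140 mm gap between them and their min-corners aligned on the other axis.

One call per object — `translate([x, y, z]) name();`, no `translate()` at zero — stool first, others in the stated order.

stool();
translate([0, 426, 0]) chair();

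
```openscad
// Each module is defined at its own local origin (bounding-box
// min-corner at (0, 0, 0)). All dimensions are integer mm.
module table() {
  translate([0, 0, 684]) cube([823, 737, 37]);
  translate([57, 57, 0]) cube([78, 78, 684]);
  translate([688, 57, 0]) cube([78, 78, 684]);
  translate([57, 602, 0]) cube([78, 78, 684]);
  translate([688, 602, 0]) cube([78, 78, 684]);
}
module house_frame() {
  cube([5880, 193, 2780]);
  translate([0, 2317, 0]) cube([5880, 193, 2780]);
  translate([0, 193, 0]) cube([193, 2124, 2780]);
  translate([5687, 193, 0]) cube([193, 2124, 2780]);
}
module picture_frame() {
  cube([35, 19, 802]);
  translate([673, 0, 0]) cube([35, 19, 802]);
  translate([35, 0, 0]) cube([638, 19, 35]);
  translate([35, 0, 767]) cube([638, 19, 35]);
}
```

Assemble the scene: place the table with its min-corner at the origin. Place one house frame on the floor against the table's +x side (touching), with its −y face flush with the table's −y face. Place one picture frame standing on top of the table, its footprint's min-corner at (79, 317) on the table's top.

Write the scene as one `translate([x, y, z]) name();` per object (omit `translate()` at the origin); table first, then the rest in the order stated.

table();
translate([823, 0, 0]) house_frame();
translate([79, 317, 721]) picture_frame();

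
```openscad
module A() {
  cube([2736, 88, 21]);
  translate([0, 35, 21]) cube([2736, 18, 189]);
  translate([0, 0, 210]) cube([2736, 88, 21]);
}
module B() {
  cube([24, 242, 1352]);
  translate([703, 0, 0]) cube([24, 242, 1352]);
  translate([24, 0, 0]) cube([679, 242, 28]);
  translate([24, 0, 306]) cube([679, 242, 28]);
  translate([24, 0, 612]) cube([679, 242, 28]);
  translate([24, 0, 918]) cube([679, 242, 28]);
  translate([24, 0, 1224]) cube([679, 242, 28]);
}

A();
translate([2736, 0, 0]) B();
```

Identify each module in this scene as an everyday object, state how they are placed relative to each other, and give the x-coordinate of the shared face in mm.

A is an I-beam. B is a bookshelf. The bookshelf is against the I-beam's +x side, with their −y faces flush. The x-coordinate of the shared face is 2736 mm.

The I-beam's +x face and the bookshelf's −x face are both at x = 2736 mm.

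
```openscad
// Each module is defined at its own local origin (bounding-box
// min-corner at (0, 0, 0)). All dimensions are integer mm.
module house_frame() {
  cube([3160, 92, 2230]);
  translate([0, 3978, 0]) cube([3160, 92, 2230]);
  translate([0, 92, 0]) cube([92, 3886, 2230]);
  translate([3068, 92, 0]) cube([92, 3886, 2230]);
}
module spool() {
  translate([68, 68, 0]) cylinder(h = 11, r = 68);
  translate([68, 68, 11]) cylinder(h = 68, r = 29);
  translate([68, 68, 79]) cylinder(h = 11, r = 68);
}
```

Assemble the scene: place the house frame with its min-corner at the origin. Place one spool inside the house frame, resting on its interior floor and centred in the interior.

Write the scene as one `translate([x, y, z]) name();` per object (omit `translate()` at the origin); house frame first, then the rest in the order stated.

house_frame();
translate([1512, 1967, 0]) spool();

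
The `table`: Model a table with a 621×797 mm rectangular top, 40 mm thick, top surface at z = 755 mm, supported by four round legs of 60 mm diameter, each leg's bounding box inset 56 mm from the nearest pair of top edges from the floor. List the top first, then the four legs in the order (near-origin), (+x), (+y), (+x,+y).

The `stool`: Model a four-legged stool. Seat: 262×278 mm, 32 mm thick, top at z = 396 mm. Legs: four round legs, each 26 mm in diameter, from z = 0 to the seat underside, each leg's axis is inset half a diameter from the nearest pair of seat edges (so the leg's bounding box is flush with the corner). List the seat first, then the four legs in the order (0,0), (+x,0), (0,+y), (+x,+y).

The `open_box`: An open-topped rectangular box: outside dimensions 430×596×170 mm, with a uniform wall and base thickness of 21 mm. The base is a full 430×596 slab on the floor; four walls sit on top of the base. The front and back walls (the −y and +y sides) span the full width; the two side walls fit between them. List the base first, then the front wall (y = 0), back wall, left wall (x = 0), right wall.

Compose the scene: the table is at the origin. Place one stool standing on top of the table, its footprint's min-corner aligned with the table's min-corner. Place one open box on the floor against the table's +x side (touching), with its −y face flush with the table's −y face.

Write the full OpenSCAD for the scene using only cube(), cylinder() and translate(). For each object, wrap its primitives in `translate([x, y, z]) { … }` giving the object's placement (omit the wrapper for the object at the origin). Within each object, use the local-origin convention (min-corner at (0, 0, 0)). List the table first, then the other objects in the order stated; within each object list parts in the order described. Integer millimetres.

translate([0, 0, 715]) cube([621, 797, 40]);
translate([86, 86, 0]) cylinder(h = 715, r = 30);
translate([535, 86, 0]) cylinder(h = 715, r = 30);
translate([86, 711, 0]) cylinder(h = 715, r = 30);
translate([535, 711, 0]) cylinder(h = 715, r = 30);
translate([0, 0, 755]) {
  translate([0, 0, 364]) cube([262, 278, 32]);
  translate([13, 13, 0]) cylinder(h = 364, r = 13);
  translate([249, 13, 0]) cylinder(h = 364, r = 13);
  translate([13, 265, 0]) cylinder(h = 364, r = 13);
  translate([249, 265, 0]) cylinder(h = 364, r = 13);
}
translate([621, 0, 0]) {
  cube([430, 596, 21]);
  translate([0, 0, 21]) cube([430, 21, 149]);
  translate([0, 575, 21]) cube([430, 21, 149]);
  translate([0, 21, 21]) cube([21, 554, 149]);
  translate([409, 21, 21]) cube([21, 554, 149]);
}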